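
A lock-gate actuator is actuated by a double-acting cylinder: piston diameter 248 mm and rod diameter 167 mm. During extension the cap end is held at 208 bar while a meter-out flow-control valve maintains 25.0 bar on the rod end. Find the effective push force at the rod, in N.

F ≈ 9.39e5 N

Cap-side area A_cap = π/4 × (248 mm)² = 48310 mm^2
Rod-side annular area A_ann = π/4 × (248² − 167²) = 26400 mm^2
Net thrust = P_cap·A_cap − P_rod·A_ann = 1.005e6 N − 66000 N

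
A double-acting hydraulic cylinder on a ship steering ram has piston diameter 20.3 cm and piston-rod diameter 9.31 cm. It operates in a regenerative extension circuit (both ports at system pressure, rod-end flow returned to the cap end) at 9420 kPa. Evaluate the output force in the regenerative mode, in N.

With equal pressure on both faces, forces on the annular region cancel; the net push is pressure × rod cross-section.
Rod cross-section A_rod = π/4 × (9.31 cm)² = 68.08 cm^2
F = P × A_rod

F ≈ 64100 N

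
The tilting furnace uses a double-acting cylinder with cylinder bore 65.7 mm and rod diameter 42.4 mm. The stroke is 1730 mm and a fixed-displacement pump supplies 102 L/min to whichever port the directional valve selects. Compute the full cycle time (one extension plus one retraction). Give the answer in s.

Cap-side area A_cap = π/4 × (65.7 mm)² = 3390 mm^2
Rod-side annular area A_ann = π/4 × (65.7² − 42.4²) = 1978 mm^2
t_ext = A_cap·L/Q = 3.450 s
t_ret = A_ann·L/Q = 2.013 s
t_cycle = t_ext + t_ret

t ≈ 5.46 s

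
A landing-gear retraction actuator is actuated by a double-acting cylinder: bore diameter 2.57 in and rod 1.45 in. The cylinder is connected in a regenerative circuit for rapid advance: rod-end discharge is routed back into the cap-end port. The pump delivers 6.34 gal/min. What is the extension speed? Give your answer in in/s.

v ≈ 14.8 in/s

In regeneration the rod-end outflow joins the pump flow into the cap end, so the net volume the pump must supply per unit advance equals the rod cross-section area.
Rod cross-section A_rod = π/4 × (1.45 in)² = 1.651 in^2
v = Q_pump / A_rod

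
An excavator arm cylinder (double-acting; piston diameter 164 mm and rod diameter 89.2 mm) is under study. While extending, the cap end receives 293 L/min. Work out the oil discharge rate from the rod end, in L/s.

Cap-side area A_cap = π/4 × (164 mm)² = 21120 mm^2
Rod-side annular area A_ann = π/4 × (164² − 89.2²) = 14870 mm^2
Piston speed v = Q_in/A_cap; rod-end outflow Q_out = v × A_ann = Q_in × A_ann/A_cap.

Q_out ≈ 3.44 L/s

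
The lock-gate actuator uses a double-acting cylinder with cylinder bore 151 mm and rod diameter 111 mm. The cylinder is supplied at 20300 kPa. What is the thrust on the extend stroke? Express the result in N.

F ≈ 3.64e5 N

Cap-side area A_cap = π/4 × (151 mm)² = 17910 mm^2
F = P × A_cap = 20300 kPa × A_cap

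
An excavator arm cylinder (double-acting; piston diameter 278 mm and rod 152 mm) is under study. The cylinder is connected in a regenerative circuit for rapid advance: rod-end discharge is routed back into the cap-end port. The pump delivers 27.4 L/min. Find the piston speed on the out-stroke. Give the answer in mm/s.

v ≈ 25.2 mm/s

In regeneration the rod-end outflow joins the pump flow into the cap end, so the net volume the pump must supply per unit advance equals the rod cross-section area.
Rod cross-section A_rod = π/4 × (152 mm)² = 18150 mm^2
v = Q_pump / A_rod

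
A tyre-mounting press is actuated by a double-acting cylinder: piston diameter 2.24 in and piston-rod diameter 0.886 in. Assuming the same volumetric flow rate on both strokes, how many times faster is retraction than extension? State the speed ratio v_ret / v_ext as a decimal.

v_ret/v_ext ≈ 1.19

Cap-side area A_cap = π/4 × (2.24 in)² = 3.941 in^2
Rod-side annular area A_ann = π/4 × (2.24² − 0.886²) = 3.324 in^2
For equal Q, v ∝ 1/A, so v_ret/v_ext = A_cap/A_ann.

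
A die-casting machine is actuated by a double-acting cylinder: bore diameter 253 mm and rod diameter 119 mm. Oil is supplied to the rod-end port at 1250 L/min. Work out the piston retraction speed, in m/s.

v ≈ 0.532 m/s

Rod-side annular area A_ann = π/4 × (253² − 119²) = 39150 mm^2
Flow into the rod-end port fills the annular volume.
v = Q / A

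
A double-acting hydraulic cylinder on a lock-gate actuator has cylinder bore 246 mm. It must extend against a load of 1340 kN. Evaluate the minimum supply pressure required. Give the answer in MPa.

Cap-side area A_cap = π/4 × (246 mm)² = 47530 mm^2
P = F / A = 1340 kN / A

P ≈ 28.2 MPa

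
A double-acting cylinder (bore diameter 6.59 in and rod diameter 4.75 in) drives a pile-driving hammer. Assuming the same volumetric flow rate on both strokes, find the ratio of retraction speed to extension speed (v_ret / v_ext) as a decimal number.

Cap-side area A_cap = π/4 × (6.59 in)² = 34.11 in^2
Rod-side annular area A_ann = π/4 × (6.59² − 4.75²) = 16.39 in^2
For equal Q, v ∝ 1/A, so v_ret/v_ext = A_cap/A_ann.

v_ret/v_ext ≈ 2.08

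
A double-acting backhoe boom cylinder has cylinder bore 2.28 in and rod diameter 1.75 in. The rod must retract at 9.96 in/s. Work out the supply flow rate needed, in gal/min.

Rod-side annular area A_ann = π/4 × (2.28² − 1.75²) = 1.678 in^2
Q = A × v

Q ≈ 4.34 gal/min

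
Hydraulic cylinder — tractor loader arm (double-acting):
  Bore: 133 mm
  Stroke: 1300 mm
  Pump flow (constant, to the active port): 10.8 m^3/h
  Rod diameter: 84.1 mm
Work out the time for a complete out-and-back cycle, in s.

t ≈ 9.63 s

Cap-side area A_cap = π/4 × (133 mm)² = 13890 mm^2
Rod-side annular area A_ann = π/4 × (133² − 84.1²) = 8338 mm^2
t_ext = A_cap·L/Q = 6.020 s
t_ret = A_ann·L/Q = 3.613 s
t_cycle = t_ext + t_ret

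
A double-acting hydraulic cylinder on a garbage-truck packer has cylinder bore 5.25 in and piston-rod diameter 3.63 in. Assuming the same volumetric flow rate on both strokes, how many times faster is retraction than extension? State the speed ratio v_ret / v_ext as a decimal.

v_ret/v_ext ≈ 1.92

Cap-side area A_cap = π/4 × (5.25 in)² = 21.65 in^2
Rod-side annular area A_ann = π/4 × (5.25² − 3.63²) = 11.30 in^2
For equal Q, v ∝ 1/A, so v_ret/v_ext = A_cap/A_ann.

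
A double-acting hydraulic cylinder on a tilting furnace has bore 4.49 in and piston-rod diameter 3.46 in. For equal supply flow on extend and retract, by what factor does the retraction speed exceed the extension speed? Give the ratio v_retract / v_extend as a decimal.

Cap-side area A_cap = π/4 × (4.49 in)² = 15.83 in^2
Rod-side annular area A_ann = π/4 × (4.49² − 3.46²) = 6.431 in^2
For equal Q, v ∝ 1/A, so v_ret/v_ext = A_cap/A_ann.

v_ret/v_ext ≈ 2.46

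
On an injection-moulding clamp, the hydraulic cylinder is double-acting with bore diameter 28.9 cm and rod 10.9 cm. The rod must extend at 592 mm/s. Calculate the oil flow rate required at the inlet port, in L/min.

Cap-side area A_cap = π/4 × (28.9 cm)² = 656.0 cm^2
Q = A × v

Q ≈ 2330 L/min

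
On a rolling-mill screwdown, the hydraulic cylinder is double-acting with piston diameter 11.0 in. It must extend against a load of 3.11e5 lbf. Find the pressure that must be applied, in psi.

P ≈ 3270 psi

Cap-side area A_cap = π/4 × (11.0 in)² = 95.03 in^2
P = F / A = 3.11e5 lbf / A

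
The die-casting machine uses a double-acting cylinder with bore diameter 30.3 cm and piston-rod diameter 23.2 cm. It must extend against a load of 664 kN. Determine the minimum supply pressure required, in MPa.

P ≈ 9.21 MPa

Cap-side area A_cap = π/4 × (30.3 cm)² = 721.1 cm^2
P = F / A = 664 kN / A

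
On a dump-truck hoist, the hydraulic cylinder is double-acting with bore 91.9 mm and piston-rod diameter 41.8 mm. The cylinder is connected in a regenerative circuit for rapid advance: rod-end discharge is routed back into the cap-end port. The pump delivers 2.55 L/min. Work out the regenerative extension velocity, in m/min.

v ≈ 1.86 m/min

In regeneration the rod-end outflow joins the pump flow into the cap end, so the net volume the pump must supply per unit advance equals the rod cross-section area.
Rod cross-section A_rod = π/4 × (41.8 mm)² = 1372 mm^2
v = Q_pump / A_rod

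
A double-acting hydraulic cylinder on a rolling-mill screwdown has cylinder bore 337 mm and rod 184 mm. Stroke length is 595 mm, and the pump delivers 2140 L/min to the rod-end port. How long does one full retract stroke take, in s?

Rod-side annular area A_ann = π/4 × (337² − 184²) = 62610 mm^2
Swept volume V = A × L; t = V / Q = A·L / Q

t ≈ 1.04 s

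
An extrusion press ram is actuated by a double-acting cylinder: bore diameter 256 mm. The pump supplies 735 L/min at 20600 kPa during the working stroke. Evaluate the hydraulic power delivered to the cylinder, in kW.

W ≈ 252 kW

Hydraulic power = P × Q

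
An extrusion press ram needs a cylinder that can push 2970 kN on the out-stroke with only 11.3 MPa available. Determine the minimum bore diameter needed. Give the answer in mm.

Extension force acts on the full piston face: F = P × (π/4)D².
D = √(4F / (πP)) = √(4 × 2970 kN / (π × 11.3 MPa))

D ≈ 578 mm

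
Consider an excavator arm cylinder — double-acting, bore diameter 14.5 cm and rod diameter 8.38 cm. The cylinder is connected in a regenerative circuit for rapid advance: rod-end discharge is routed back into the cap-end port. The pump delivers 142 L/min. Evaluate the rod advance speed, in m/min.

In regeneration the rod-end outflow joins the pump flow into the cap end, so the net volume the pump must supply per unit advance equals the rod cross-section area.
Rod cross-section A_rod = π/4 × (8.38 cm)² = 55.15 cm^2
v = Q_pump / A_rod

v ≈ 25.7 m/min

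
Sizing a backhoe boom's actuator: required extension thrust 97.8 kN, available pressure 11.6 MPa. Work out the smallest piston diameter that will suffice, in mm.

D ≈ 104 mm

Extension force acts on the full piston face: F = P × (π/4)D².
D = √(4F / (πP)) = √(4 × 97.8 kN / (π × 11.6 MPa))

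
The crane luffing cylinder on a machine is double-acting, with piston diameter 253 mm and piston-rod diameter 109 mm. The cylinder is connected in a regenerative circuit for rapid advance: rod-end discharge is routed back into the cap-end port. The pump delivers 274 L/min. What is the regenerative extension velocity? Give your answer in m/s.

In regeneration the rod-end outflow joins the pump flow into the cap end, so the net volume the pump must supply per unit advance equals the rod cross-section area.
Rod cross-section A_rod = π/4 × (109 mm)² = 9331 mm^2
v = Q_pump / A_rod

v ≈ 0.489 m/s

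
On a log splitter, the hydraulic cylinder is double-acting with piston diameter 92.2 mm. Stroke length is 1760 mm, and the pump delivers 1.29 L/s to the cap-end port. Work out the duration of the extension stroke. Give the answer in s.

t ≈ 9.11 s

Cap-side area A_cap = π/4 × (92.2 mm)² = 6677 mm^2
Swept volume V = A × L; t = V / Q = A·L / Q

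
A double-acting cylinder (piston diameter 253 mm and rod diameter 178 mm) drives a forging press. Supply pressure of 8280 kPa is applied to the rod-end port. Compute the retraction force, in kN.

F ≈ 210 kN

Rod-side annular area A_ann = π/4 × (253² − 178²) = 25390 mm^2
On retraction the pressure acts on the annular area (bore minus rod).
F = P × A_ann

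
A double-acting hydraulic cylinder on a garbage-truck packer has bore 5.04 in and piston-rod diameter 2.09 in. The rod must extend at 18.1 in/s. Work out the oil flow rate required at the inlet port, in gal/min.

Cap-side area A_cap = π/4 × (5.04 in)² = 19.95 in^2
Q = A × v

Q ≈ 93.8 gal/min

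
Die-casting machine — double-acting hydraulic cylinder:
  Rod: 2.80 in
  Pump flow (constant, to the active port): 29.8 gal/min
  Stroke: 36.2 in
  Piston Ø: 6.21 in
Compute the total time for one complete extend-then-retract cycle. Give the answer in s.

t ≈ 17.2 s

Cap-side area A_cap = π/4 × (6.21 in)² = 30.29 in^2
Rod-side annular area A_ann = π/4 × (6.21² − 2.80²) = 24.13 in^2
t_ext = A_cap·L/Q = 9.557 s
t_ret = A_ann·L/Q = 7.614 s
t_cycle = t_ext + t_ret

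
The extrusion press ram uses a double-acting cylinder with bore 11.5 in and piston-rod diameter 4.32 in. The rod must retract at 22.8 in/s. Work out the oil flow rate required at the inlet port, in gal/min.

Q ≈ 528 gal/min

Rod-side annular area A_ann = π/4 × (11.5² − 4.32²) = 89.21 in^2
Q = A × v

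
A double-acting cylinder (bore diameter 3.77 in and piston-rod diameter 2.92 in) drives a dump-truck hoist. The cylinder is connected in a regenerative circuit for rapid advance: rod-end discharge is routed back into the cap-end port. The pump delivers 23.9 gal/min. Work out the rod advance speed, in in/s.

In regeneration the rod-end outflow joins the pump flow into the cap end, so the net volume the pump must supply per unit advance equals the rod cross-section area.
Rod cross-section A_rod = π/4 × (2.92 in)² = 6.697 in^2
v = Q_pump / A_rod

v ≈ 13.7 in/s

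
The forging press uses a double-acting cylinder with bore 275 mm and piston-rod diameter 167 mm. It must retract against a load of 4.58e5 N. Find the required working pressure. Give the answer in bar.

Rod-side annular area A_ann = π/4 × (275² − 167²) = 37490 mm^2
Retraction: pressure acts on the annular area.
P = F / A = 4.58e5 N / A

P ≈ 122 bar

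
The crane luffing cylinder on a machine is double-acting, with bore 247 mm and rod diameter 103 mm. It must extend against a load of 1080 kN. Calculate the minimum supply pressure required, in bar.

Cap-side area A_cap = π/4 × (247 mm)² = 47920 mm^2
P = F / A = 1080 kN / A

P ≈ 225 bar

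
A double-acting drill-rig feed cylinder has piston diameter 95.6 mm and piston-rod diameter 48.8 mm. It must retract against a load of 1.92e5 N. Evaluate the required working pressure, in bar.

Rod-side annular area A_ann = π/4 × (95.6² − 48.8²) = 5308 mm^2
Retraction: pressure acts on the annular area.
P = F / A = 1.92e5 N / A

P ≈ 362 bar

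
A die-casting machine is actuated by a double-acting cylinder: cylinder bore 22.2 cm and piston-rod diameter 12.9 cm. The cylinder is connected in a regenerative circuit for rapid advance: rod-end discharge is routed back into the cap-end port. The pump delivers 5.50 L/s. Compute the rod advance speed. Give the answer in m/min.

In regeneration the rod-end outflow joins the pump flow into the cap end, so the net volume the pump must supply per unit advance equals the rod cross-section area.
Rod cross-section A_rod = π/4 × (12.9 cm)² = 130.7 cm^2
v = Q_pump / A_rod

v ≈ 25.2 m/min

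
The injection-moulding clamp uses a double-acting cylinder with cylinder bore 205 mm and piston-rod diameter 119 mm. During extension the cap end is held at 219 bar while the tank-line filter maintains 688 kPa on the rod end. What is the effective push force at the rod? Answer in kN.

Cap-side area A_cap = π/4 × (205 mm)² = 33010 mm^2
Rod-side annular area A_ann = π/4 × (205² − 119²) = 21880 mm^2
Net thrust = P_cap·A_cap − P_rod·A_ann = 722.8 kN − 15.06 kN

F ≈ 708 kN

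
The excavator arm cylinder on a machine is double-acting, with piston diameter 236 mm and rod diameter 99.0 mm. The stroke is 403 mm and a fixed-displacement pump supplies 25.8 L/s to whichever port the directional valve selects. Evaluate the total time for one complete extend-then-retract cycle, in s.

t ≈ 1.25 s

Cap-side area A_cap = π/4 × (236 mm)² = 43740 mm^2
Rod-side annular area A_ann = π/4 × (236² − 99.0²) = 36050 mm^2
t_ext = A_cap·L/Q = 0.6833 s
t_ret = A_ann·L/Q = 0.5630 s
t_cycle = t_ext + t_ret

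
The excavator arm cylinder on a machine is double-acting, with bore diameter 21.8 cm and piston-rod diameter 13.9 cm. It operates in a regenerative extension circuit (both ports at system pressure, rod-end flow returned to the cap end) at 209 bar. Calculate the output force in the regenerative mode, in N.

With equal pressure on both faces, forces on the annular region cancel; the net push is pressure × rod cross-section.
Rod cross-section A_rod = π/4 × (13.9 cm)² = 151.7 cm^2
F = P × A_rod

F ≈ 3.17e5 N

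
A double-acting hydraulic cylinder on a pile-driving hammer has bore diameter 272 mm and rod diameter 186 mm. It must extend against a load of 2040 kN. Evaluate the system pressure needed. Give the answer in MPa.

Cap-side area A_cap = π/4 × (272 mm)² = 58110 mm^2
P = F / A = 2040 kN / A

P ≈ 35.1 MPa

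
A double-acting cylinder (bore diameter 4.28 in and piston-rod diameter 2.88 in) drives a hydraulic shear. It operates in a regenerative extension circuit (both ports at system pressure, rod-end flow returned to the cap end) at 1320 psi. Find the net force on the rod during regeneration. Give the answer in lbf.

With equal pressure on both faces, forces on the annular region cancel; the net push is pressure × rod cross-section.
Rod cross-section A_rod = π/4 × (2.88 in)² = 6.514 in^2
F = P × A_rod

F ≈ 8600 lbf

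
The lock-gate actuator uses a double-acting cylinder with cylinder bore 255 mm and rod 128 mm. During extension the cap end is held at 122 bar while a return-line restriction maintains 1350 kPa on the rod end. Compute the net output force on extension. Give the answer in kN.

Cap-side area A_cap = π/4 × (255 mm)² = 51070 mm^2
Rod-side annular area A_ann = π/4 × (255² − 128²) = 38200 mm^2
Net thrust = P_cap·A_cap − P_rod·A_ann = 623.1 kN − 51.57 kN

F ≈ 571 kN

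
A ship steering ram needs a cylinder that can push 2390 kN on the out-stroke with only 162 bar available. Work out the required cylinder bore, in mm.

Extension force acts on the full piston face: F = P × (π/4)D².
D = √(4F / (πP)) = √(4 × 2390 kN / (π × 162 bar))

D ≈ 433 mm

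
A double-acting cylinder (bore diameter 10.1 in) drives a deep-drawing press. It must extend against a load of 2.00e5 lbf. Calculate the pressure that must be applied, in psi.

Cap-side area A_cap = π/4 × (10.1 in)² = 80.12 in^2
P = F / A = 2.00e5 lbf / A

P ≈ 2500 psi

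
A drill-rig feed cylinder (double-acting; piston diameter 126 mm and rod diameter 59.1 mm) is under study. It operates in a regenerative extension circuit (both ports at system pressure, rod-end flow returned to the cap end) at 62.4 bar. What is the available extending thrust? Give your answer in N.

F ≈ 17100 N

With equal pressure on both faces, forces on the annular region cancel; the net push is pressure × rod cross-section.
Rod cross-section A_rod = π/4 × (59.1 mm)² = 2743 mm^2
F = P × A_rod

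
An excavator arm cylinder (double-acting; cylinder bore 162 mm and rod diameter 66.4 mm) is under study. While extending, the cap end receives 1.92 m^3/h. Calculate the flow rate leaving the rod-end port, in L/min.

Q_out ≈ 26.6 L/min

Cap-side area A_cap = π/4 × (162 mm)² = 20610 mm^2
Rod-side annular area A_ann = π/4 × (162² − 66.4²) = 17150 mm^2
Piston speed v = Q_in/A_cap; rod-end outflow Q_out = v × A_ann = Q_in × A_ann/A_cap.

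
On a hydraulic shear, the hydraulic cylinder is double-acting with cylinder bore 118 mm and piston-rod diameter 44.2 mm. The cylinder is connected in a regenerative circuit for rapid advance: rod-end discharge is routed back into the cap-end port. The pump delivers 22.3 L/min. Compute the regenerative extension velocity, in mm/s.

In regeneration the rod-end outflow joins the pump flow into the cap end, so the net volume the pump must supply per unit advance equals the rod cross-section area.
Rod cross-section A_rod = π/4 × (44.2 mm)² = 1534 mm^2
v = Q_pump / A_rod

v ≈ 242 mm/s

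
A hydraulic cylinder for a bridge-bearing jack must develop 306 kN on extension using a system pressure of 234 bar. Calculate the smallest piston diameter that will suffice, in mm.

Extension force acts on the full piston face: F = P × (π/4)D².
D = √(4F / (πP)) = √(4 × 306 kN / (π × 234 bar))

D ≈ 129 mm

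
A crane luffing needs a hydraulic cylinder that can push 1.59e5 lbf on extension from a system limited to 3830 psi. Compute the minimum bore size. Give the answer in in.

Extension force acts on the full piston face: F = P × (π/4)D².
D = √(4F / (πP)) = √(4 × 1.59e5 lbf / (π × 3830 psi))

D ≈ 7.27 in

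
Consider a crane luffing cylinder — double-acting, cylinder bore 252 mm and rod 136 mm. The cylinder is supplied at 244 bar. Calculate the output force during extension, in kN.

Cap-side area A_cap = π/4 × (252 mm)² = 49880 mm^2
F = P × A_cap = 244 bar × A_cap

F ≈ 1220 kN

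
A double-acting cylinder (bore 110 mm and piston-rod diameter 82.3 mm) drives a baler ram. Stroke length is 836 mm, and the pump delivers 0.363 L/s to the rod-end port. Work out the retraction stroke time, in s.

t ≈ 9.63 s

Rod-side annular area A_ann = π/4 × (110² − 82.3²) = 4184 mm^2
Swept volume V = A × L; t = V / Q = A·L / Q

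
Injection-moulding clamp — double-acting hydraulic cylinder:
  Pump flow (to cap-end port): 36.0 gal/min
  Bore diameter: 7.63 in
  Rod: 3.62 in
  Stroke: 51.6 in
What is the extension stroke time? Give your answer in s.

t ≈ 17.0 s

Cap-side area A_cap = π/4 × (7.63 in)² = 45.72 in^2
Swept volume V = A × L; t = V / Q = A·L / Q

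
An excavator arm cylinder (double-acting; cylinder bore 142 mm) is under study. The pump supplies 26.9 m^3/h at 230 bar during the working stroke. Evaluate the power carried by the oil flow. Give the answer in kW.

Hydraulic power = P × Q

W ≈ 172 kW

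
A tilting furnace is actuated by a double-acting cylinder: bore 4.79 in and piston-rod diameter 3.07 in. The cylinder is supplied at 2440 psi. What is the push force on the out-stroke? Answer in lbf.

Cap-side area A_cap = π/4 × (4.79 in)² = 18.02 in^2
F = P × A_cap = 2440 psi × A_cap

F ≈ 44000 lbf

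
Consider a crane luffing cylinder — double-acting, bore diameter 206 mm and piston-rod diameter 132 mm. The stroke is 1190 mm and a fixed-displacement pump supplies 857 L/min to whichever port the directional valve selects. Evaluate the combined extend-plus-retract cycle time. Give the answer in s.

t ≈ 4.41 s

Cap-side area A_cap = π/4 × (206 mm)² = 33330 mm^2
Rod-side annular area A_ann = π/4 × (206² − 132²) = 19640 mm^2
t_ext = A_cap·L/Q = 2.777 s
t_ret = A_ann·L/Q = 1.637 s
t_cycle = t_ext + t_ret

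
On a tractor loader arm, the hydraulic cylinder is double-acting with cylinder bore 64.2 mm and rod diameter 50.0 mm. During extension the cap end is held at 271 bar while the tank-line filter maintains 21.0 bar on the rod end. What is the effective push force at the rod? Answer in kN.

F ≈ 85.1 kN

Cap-side area A_cap = π/4 × (64.2 mm)² = 3237 mm^2
Rod-side annular area A_ann = π/4 × (64.2² − 50.0²) = 1274 mm^2
Net thrust = P_cap·A_cap − P_rod·A_ann = 87.73 kN − 2.675 kN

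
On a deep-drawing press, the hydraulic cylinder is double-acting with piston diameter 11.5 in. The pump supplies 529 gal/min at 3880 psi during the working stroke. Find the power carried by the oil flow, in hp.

W ≈ 1200 hp

Hydraulic power = P × Q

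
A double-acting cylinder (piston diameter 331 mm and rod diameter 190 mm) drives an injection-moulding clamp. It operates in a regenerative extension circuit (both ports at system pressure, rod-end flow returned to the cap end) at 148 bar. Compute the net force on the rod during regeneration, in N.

With equal pressure on both faces, forces on the annular region cancel; the net push is pressure × rod cross-section.
Rod cross-section A_rod = π/4 × (190 mm)² = 28350 mm^2
F = P × A_rod

F ≈ 4.20e5 N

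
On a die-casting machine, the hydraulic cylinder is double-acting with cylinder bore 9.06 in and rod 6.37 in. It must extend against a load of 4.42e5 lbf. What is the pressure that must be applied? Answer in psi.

P ≈ 6860 psi

Cap-side area A_cap = π/4 × (9.06 in)² = 64.47 in^2
P = F / A = 4.42e5 lbf / A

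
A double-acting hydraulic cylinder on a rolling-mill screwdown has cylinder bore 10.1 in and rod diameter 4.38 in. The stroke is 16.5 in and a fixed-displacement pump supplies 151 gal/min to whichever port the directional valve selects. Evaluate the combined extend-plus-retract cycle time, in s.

t ≈ 4.12 s

Cap-side area A_cap = π/4 × (10.1 in)² = 80.12 in^2
Rod-side annular area A_ann = π/4 × (10.1² − 4.38²) = 65.05 in^2
t_ext = A_cap·L/Q = 2.274 s
t_ret = A_ann·L/Q = 1.846 s
t_cycle = t_ext + t_ret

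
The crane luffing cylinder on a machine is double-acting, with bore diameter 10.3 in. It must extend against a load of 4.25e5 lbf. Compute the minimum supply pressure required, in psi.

P ≈ 5100 psi

Cap-side area A_cap = π/4 × (10.3 in)² = 83.32 in^2
P = F / A = 4.25e5 lbf / A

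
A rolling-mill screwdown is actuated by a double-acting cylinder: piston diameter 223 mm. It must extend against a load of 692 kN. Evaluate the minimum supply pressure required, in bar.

P ≈ 177 bar

Cap-side area A_cap = π/4 × (223 mm)² = 39060 mm^2
P = F / A = 692 kN / A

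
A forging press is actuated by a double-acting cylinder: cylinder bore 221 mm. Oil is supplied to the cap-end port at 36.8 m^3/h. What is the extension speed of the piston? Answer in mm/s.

v ≈ 266 mm/s

Cap-side area A_cap = π/4 × (221 mm)² = 38360 mm^2
v = Q / A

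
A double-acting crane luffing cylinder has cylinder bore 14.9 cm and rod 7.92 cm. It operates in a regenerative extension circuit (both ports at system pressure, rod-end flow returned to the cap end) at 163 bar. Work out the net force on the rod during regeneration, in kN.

With equal pressure on both faces, forces on the annular region cancel; the net push is pressure × rod cross-section.
Rod cross-section A_rod = π/4 × (7.92 cm)² = 49.27 cm^2
F = P × A_rod

F ≈ 80.3 kN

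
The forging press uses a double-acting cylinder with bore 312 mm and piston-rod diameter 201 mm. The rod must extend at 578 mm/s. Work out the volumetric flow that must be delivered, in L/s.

Cap-side area A_cap = π/4 × (312 mm)² = 76450 mm^2
Q = A × v

Q ≈ 44.2 L/s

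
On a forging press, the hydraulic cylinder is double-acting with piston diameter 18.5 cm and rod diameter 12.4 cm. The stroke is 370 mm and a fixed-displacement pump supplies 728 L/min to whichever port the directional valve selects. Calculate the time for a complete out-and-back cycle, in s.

t ≈ 1.27 s

Cap-side area A_cap = π/4 × (18.5 cm)² = 268.8 cm^2
Rod-side annular area A_ann = π/4 × (18.5² − 12.4²) = 148.0 cm^2
t_ext = A_cap·L/Q = 0.8197 s
t_ret = A_ann·L/Q = 0.4514 s
t_cycle = t_ext + t_ret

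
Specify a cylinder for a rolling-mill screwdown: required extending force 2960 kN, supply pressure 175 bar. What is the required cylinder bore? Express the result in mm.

D ≈ 464 mm

Extension force acts on the full piston face: F = P × (π/4)D².
D = √(4F / (πP)) = √(4 × 2960 kN / (π × 175 bar))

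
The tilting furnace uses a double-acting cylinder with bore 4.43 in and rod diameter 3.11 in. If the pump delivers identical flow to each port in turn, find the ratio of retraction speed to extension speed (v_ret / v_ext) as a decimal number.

Cap-side area A_cap = π/4 × (4.43 in)² = 15.41 in^2
Rod-side annular area A_ann = π/4 × (4.43² − 3.11²) = 7.817 in^2
For equal Q, v ∝ 1/A, so v_ret/v_ext = A_cap/A_ann.

v_ret/v_ext ≈ 1.97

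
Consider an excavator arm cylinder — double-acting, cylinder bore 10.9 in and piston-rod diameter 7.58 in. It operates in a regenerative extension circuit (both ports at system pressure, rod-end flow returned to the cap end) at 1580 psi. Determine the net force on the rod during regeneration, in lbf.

F ≈ 71300 lbf

With equal pressure on both faces, forces on the annular region cancel; the net push is pressure × rod cross-section.
Rod cross-section A_rod = π/4 × (7.58 in)² = 45.13 in^2
F = P × A_rod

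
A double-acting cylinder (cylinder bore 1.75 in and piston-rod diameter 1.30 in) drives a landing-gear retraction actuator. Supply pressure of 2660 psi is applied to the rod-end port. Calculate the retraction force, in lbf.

F ≈ 2870 lbf

Rod-side annular area A_ann = π/4 × (1.75² − 1.30²) = 1.078 in^2
On retraction the pressure acts on the annular area (bore minus rod).
F = P × A_ann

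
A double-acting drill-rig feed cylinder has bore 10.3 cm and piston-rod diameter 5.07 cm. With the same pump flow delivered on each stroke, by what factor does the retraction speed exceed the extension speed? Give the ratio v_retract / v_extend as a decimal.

v_ret/v_ext ≈ 1.32

Cap-side area A_cap = π/4 × (10.3 cm)² = 83.32 cm^2
Rod-side annular area A_ann = π/4 × (10.3² − 5.07²) = 63.13 cm^2
For equal Q, v ∝ 1/A, so v_ret/v_ext = A_cap/A_ann.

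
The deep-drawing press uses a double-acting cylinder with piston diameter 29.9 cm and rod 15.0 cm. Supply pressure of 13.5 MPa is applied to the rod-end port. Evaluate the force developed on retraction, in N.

F ≈ 7.09e5 N

Rod-side annular area A_ann = π/4 × (29.9² − 15.0²) = 525.4 cm^2
On retraction the pressure acts on the annular area (bore minus rod).
F = P × A_ann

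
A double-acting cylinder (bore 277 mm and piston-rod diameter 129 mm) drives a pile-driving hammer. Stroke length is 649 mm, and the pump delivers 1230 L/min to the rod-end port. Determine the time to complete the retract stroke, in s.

Rod-side annular area A_ann = π/4 × (277² − 129²) = 47190 mm^2
Swept volume V = A × L; t = V / Q = A·L / Q

t ≈ 1.49 s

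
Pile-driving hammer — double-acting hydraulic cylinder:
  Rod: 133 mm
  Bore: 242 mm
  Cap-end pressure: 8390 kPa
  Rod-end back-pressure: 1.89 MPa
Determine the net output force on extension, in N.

Cap-side area A_cap = π/4 × (242 mm)² = 46000 mm^2
Rod-side annular area A_ann = π/4 × (242² − 133²) = 32100 mm^2
Net thrust = P_cap·A_cap − P_rod·A_ann = 3.859e5 N − 60670 N

F ≈ 3.25e5 N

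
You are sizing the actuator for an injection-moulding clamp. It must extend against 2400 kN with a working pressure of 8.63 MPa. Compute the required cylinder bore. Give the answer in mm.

Extension force acts on the full piston face: F = P × (π/4)D².
D = √(4F / (πP)) = √(4 × 2400 kN / (π × 8.63 MPa))

D ≈ 595 mm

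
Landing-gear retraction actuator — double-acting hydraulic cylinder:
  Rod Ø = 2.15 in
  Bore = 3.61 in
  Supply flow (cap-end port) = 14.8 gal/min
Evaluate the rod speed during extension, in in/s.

Cap-side area A_cap = π/4 × (3.61 in)² = 10.24 in^2
v = Q / A

v ≈ 5.57 in/s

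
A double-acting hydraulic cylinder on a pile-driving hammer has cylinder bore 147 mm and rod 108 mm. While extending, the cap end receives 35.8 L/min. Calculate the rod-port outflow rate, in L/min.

Q_out ≈ 16.5 L/min

Cap-side area A_cap = π/4 × (147 mm)² = 16970 mm^2
Rod-side annular area A_ann = π/4 × (147² − 108²) = 7811 mm^2
Piston speed v = Q_in/A_cap; rod-end outflow Q_out = v × A_ann = Q_in × A_ann/A_cap.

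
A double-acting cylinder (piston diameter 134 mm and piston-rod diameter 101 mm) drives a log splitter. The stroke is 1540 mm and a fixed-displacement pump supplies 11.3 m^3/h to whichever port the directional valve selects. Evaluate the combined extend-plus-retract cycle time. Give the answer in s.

t ≈ 9.91 s

Cap-side area A_cap = π/4 × (134 mm)² = 14100 mm^2
Rod-side annular area A_ann = π/4 × (134² − 101²) = 6091 mm^2
t_ext = A_cap·L/Q = 6.919 s
t_ret = A_ann·L/Q = 2.988 s
t_cycle = t_ext + t_ret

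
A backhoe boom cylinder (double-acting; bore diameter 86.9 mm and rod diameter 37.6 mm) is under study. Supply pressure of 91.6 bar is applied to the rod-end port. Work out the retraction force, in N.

F ≈ 44200 N

Rod-side annular area A_ann = π/4 × (86.9² − 37.6²) = 4821 mm^2
On retraction the pressure acts on the annular area (bore minus rod).
F = P × A_ann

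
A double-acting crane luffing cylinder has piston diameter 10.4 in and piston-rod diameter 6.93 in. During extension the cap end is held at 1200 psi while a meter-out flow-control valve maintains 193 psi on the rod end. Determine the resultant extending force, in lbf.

F ≈ 92800 lbf

Cap-side area A_cap = π/4 × (10.4 in)² = 84.95 in^2
Rod-side annular area A_ann = π/4 × (10.4² − 6.93²) = 47.23 in^2
Net thrust = P_cap·A_cap − P_rod·A_ann = 1.019e5 lbf − 9115 lbf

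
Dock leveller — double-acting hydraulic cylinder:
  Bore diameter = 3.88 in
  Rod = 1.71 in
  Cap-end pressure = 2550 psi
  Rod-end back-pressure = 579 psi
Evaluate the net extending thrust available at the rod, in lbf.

F ≈ 24600 lbf

Cap-side area A_cap = π/4 × (3.88 in)² = 11.82 in^2
Rod-side annular area A_ann = π/4 × (3.88² − 1.71²) = 9.527 in^2
Net thrust = P_cap·A_cap − P_rod·A_ann = 30150 lbf − 5516 lbf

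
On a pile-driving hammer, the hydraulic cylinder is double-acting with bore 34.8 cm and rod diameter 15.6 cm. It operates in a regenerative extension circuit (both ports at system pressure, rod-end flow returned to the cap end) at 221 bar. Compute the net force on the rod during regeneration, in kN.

With equal pressure on both faces, forces on the annular region cancel; the net push is pressure × rod cross-section.
Rod cross-section A_rod = π/4 × (15.6 cm)² = 191.1 cm^2
F = P × A_rod

F ≈ 422 kN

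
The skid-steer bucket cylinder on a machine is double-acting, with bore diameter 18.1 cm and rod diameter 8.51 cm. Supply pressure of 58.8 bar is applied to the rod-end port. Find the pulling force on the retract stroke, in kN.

F ≈ 118 kN

Rod-side annular area A_ann = π/4 × (18.1² − 8.51²) = 200.4 cm^2
On retraction the pressure acts on the annular area (bore minus rod).
F = P × A_ann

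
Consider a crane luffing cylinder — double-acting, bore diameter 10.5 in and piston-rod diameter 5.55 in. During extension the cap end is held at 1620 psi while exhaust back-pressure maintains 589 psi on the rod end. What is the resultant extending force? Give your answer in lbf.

Cap-side area A_cap = π/4 × (10.5 in)² = 86.59 in^2
Rod-side annular area A_ann = π/4 × (10.5² − 5.55²) = 62.40 in^2
Net thrust = P_cap·A_cap − P_rod·A_ann = 1.403e5 lbf − 36750 lbf

F ≈ 1.04e5 lbf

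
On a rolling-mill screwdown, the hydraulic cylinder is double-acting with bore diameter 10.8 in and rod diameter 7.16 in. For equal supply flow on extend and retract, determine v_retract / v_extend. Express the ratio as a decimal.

Cap-side area A_cap = π/4 × (10.8 in)² = 91.61 in^2
Rod-side annular area A_ann = π/4 × (10.8² − 7.16²) = 51.34 in^2
For equal Q, v ∝ 1/A, so v_ret/v_ext = A_cap/A_ann.

v_ret/v_ext ≈ 1.78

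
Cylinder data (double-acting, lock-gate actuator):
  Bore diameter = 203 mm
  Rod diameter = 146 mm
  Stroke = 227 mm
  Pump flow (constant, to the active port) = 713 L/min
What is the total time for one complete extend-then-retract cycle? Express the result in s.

Cap-side area A_cap = π/4 × (203 mm)² = 32370 mm^2
Rod-side annular area A_ann = π/4 × (203² − 146²) = 15620 mm^2
t_ext = A_cap·L/Q = 0.6183 s
t_ret = A_ann·L/Q = 0.2985 s
t_cycle = t_ext + t_ret

t ≈ 0.917 s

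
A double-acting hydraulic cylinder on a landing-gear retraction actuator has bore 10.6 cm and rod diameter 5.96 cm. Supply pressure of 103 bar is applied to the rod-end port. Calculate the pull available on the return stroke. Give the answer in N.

Rod-side annular area A_ann = π/4 × (10.6² − 5.96²) = 60.35 cm^2
On retraction the pressure acts on the annular area (bore minus rod).
F = P × A_ann

F ≈ 62200 N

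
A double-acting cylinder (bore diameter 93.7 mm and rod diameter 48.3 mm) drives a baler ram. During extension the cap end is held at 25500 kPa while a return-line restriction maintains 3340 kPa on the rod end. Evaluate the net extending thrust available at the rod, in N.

Cap-side area A_cap = π/4 × (93.7 mm)² = 6896 mm^2
Rod-side annular area A_ann = π/4 × (93.7² − 48.3²) = 5063 mm^2
Net thrust = P_cap·A_cap − P_rod·A_ann = 1.758e5 N − 16910 N

F ≈ 1.59e5 N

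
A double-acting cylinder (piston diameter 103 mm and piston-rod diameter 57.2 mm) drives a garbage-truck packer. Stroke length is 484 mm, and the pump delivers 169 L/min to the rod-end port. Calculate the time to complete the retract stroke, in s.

Rod-side annular area A_ann = π/4 × (103² − 57.2²) = 5763 mm^2
Swept volume V = A × L; t = V / Q = A·L / Q

t ≈ 0.990 s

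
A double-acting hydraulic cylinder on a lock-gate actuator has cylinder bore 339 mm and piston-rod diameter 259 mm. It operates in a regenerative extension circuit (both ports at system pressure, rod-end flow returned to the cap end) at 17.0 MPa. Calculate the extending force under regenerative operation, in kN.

F ≈ 896 kN

With equal pressure on both faces, forces on the annular region cancel; the net push is pressure × rod cross-section.
Rod cross-section A_rod = π/4 × (259 mm)² = 52690 mm^2
F = P × A_rod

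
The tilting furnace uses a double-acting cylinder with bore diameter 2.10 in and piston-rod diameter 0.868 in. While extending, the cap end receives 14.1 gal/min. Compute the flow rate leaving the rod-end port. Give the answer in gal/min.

Cap-side area A_cap = π/4 × (2.10 in)² = 3.464 in^2
Rod-side annular area A_ann = π/4 × (2.10² − 0.868²) = 2.872 in^2
Piston speed v = Q_in/A_cap; rod-end outflow Q_out = v × A_ann = Q_in × A_ann/A_cap.

Q_out ≈ 11.7 gal/min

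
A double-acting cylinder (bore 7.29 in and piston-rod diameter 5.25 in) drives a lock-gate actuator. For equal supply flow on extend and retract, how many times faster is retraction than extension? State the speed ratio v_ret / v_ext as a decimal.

v_ret/v_ext ≈ 2.08

Cap-side area A_cap = π/4 × (7.29 in)² = 41.74 in^2
Rod-side annular area A_ann = π/4 × (7.29² − 5.25²) = 20.09 in^2
For equal Q, v ∝ 1/A, so v_ret/v_ext = A_cap/A_ann.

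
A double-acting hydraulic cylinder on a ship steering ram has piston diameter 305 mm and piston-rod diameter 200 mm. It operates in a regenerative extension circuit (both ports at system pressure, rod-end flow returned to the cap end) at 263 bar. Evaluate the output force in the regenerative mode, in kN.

F ≈ 826 kN

With equal pressure on both faces, forces on the annular region cancel; the net push is pressure × rod cross-section.
Rod cross-section A_rod = π/4 × (200 mm)² = 31420 mm^2
F = P × A_rod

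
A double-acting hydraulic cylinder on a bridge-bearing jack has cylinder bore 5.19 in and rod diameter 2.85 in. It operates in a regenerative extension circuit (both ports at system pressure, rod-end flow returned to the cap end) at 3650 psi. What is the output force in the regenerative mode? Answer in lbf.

F ≈ 23300 lbf

With equal pressure on both faces, forces on the annular region cancel; the net push is pressure × rod cross-section.
Rod cross-section A_rod = π/4 × (2.85 in)² = 6.379 in^2
F = P × A_rod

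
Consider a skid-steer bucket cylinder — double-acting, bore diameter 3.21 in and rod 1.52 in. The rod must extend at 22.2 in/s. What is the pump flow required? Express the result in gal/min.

Q ≈ 46.7 gal/min

Cap-side area A_cap = π/4 × (3.21 in)² = 8.093 in^2
Q = A × v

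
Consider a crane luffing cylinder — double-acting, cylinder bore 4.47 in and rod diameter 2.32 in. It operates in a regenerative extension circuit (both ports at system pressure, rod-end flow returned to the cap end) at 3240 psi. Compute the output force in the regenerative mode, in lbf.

With equal pressure on both faces, forces on the annular region cancel; the net push is pressure × rod cross-section.
Rod cross-section A_rod = π/4 × (2.32 in)² = 4.227 in^2
F = P × A_rod

F ≈ 13700 lbf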